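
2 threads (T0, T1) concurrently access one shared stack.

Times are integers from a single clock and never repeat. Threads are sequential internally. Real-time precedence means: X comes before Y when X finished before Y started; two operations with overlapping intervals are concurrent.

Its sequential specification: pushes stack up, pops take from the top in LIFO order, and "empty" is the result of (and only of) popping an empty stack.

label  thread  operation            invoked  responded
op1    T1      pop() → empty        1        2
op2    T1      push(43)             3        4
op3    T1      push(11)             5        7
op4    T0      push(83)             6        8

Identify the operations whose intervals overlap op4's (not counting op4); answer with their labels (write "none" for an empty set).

op3

op4 spans [6,8]: anything still running between times 6 and 8 counts as concurrent
op1 [1,2]: before
op2 [3,4]: before
op3 [5,7]: concurrent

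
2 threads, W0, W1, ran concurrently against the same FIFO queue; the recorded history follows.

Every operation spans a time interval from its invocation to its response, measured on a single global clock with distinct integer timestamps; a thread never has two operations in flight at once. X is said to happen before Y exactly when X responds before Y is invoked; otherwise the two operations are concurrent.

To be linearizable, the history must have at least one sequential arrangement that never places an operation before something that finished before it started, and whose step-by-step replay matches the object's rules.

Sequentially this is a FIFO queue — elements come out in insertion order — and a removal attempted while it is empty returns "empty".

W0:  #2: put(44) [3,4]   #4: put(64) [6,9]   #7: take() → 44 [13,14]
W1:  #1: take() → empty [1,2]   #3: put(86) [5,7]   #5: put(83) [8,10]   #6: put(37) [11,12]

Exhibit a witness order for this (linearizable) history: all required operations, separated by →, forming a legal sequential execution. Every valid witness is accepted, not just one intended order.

1. #1 take() → empty, leaving queue <>
2. #2 put(44), leaving queue <44>
3. #3 put(86), leaving queue <44,86>
4. #4 put(64), leaving queue <44,86,64>
5. #5 put(83), leaving queue <44,86,64,83>
6. #6 put(37), leaving queue <44,86,64,83,37>
7. #7 take() → 44, leaving queue <86,64,83,37>

#1 → #2 → #3 → #4 → #5 → #6 → #7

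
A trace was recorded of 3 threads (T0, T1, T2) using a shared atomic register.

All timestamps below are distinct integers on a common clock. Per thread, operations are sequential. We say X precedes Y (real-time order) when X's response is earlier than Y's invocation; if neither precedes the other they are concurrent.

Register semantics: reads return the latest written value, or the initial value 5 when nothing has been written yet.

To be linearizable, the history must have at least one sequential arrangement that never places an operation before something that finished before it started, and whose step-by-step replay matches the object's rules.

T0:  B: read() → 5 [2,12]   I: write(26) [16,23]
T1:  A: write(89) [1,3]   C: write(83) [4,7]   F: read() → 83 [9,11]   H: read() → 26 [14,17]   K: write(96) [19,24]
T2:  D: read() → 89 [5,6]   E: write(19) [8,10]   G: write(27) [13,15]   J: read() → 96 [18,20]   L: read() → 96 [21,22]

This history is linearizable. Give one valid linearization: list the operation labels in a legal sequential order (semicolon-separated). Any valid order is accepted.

after step 1 (B read() → 5): value 5
after step 2 (A write(89)): value 89
after step 3 (D read() → 89): value 89
after step 4 (C write(83)): value 83
after step 5 (F read() → 83): value 83
after step 6 (E write(19)): value 19
after step 7 (G write(27)): value 27
after step 8 (I write(26)): value 26
after step 9 (H read() → 26): value 26
after step 10 (K write(96)): value 96
after step 11 (J read() → 96): value 96
after step 12 (L read() → 96): value 96

B; A; D; C; F; E; G; I; H; K; J; L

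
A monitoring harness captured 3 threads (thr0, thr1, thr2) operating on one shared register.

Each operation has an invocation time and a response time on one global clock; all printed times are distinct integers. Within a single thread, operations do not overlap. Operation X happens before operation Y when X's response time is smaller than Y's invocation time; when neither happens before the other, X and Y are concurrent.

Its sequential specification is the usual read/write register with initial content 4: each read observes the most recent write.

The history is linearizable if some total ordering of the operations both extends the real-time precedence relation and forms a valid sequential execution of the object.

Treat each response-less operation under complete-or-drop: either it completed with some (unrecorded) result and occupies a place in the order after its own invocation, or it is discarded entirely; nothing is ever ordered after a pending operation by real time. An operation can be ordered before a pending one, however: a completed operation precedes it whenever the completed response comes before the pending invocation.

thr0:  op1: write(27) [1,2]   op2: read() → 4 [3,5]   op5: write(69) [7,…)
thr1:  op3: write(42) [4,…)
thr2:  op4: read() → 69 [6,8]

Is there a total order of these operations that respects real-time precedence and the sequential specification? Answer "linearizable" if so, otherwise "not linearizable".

not linearizable

events 1..4 are fine; event 5 — the response of op2 at time 5 — makes the prefix non-linearizable
exhaustive check: the 2 completed register ops admit one real-time order; illegal
no completion choice of the 1 pending operation (op3) rescues it — every subset was tried
for example op1, op2 (pending dropped) fails at step 2: op2 read() → 4 is not legal there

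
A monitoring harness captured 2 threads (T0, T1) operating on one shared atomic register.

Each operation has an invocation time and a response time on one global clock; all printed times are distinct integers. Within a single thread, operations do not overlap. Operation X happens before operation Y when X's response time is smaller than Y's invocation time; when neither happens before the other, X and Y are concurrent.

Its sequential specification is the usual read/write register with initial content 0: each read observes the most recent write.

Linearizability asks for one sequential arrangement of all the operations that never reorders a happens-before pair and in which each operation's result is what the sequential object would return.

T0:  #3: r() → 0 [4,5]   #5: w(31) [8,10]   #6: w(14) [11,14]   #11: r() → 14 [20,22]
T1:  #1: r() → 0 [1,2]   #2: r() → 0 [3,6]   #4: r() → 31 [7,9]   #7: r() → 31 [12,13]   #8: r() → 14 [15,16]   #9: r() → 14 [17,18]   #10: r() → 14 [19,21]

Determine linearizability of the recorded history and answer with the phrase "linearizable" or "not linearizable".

linearizable

a witness: #1, #2, #3, #5, #4, #7, #6, #8, #9, #10, #11
after step 1 (#1 r() → 0): value 0
after step 2 (#2 r() → 0): value 0
after step 3 (#3 r() → 0): value 0
after step 4 (#5 w(31)): value 31
after step 5 (#4 r() → 31): value 31
after step 6 (#7 r() → 31): value 31
after step 7 (#6 w(14)): value 14
after step 8 (#8 r() → 14): value 14
after step 9 (#9 r() → 14): value 14
after step 10 (#10 r() → 14): value 14
after step 11 (#11 r() → 14): value 14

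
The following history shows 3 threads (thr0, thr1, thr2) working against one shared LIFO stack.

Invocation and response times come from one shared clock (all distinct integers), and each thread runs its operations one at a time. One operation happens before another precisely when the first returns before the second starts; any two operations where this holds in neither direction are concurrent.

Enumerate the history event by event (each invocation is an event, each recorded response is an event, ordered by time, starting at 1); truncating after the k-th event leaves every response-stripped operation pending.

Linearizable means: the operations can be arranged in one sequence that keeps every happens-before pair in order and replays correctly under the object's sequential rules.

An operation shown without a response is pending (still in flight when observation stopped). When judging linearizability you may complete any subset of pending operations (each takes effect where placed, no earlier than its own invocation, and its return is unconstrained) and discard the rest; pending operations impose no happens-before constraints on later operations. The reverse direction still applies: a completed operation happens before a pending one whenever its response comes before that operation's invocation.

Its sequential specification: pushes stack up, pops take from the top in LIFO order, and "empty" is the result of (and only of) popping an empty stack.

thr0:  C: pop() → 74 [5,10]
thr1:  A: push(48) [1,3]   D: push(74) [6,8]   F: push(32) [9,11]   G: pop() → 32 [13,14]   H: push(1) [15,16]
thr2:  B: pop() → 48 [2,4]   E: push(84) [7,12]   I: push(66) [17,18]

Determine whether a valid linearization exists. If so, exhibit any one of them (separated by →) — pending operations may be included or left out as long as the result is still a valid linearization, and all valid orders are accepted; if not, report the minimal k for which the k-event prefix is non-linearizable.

linearizable — witness: A → B → D → C → E → F → G → H → I

after step 1 (A push(48)): stack <48>
after step 2 (B pop() → 48): stack <>
after step 3 (D push(74)): stack <74>
after step 4 (C pop() → 74): stack <>
after step 5 (E push(84)): stack <84>
after step 6 (F push(32)): stack <84,32>
after step 7 (G pop() → 32): stack <84>
after step 8 (H push(1)): stack <84,1>
after step 9 (I push(66)): stack <84,1,66>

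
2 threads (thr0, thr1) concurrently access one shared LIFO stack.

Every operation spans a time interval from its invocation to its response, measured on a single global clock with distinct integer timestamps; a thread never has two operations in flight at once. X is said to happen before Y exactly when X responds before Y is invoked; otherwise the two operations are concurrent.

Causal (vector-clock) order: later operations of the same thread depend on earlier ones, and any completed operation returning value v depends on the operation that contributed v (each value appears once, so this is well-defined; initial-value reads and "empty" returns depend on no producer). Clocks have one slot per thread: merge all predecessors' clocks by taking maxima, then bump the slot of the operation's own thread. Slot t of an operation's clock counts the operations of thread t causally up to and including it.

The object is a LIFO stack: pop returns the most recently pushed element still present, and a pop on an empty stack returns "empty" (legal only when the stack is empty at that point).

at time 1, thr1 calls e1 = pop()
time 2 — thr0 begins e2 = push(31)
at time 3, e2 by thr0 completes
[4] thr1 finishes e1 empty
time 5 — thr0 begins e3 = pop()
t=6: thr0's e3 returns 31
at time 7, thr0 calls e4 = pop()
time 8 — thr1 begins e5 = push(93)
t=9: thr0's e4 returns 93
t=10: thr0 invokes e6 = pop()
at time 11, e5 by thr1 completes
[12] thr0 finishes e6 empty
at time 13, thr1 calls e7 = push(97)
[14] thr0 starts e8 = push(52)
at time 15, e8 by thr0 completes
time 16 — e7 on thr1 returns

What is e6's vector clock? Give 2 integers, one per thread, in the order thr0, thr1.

(4, 2)

invoked at 1, e1 has no predecessors; its own thr1 bump gives (0, 1)
invoked at 2, e2 has no predecessors; its own thr0 bump gives (1, 0)
from VC(e1)=(0, 1), e5 (invoked 8) maxes components and bumps thr1 → (0, 2)
from VC(e2)=(1, 0), e3 (invoked 5) maxes components and bumps thr0 → (2, 0)
from VC(e5)=(0, 2), e7 (invoked 13) maxes components and bumps thr1 → (0, 3)
from VC(e3)=(2, 0), VC(e5)=(0, 2), e4 (invoked 7) maxes components and bumps thr0 → (3, 2)
from VC(e4)=(3, 2), e6 (invoked 10) maxes components and bumps thr0 → (4, 2)
from VC(e6)=(4, 2), e8 (invoked 14) maxes components and bumps thr0 → (5, 2)
target: VC(e6) = (4, 2)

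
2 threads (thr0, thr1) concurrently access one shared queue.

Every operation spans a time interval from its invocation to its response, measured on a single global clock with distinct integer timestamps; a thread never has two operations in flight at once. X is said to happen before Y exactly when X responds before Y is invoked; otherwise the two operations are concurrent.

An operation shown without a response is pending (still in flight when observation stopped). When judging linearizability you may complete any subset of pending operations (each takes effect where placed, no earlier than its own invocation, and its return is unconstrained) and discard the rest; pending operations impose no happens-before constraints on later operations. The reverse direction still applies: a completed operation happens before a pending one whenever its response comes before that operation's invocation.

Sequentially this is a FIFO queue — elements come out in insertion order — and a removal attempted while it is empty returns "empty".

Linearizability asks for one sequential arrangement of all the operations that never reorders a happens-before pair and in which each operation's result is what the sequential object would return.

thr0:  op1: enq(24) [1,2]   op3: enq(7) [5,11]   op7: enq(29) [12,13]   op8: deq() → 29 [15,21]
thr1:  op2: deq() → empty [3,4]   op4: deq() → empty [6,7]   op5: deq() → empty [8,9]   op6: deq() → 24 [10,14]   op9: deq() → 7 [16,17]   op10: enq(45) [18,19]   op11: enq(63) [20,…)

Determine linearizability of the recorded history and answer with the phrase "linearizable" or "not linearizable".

not linearizable

already the first 4 events (up to op2's response at time 4) admit no linearization; the first 3 still do
exactly one order of the 2 completed ops respects real time; the queue replay fails
sample order op1, op2 stalls at step 2 — op2 deq() → empty has no legal effect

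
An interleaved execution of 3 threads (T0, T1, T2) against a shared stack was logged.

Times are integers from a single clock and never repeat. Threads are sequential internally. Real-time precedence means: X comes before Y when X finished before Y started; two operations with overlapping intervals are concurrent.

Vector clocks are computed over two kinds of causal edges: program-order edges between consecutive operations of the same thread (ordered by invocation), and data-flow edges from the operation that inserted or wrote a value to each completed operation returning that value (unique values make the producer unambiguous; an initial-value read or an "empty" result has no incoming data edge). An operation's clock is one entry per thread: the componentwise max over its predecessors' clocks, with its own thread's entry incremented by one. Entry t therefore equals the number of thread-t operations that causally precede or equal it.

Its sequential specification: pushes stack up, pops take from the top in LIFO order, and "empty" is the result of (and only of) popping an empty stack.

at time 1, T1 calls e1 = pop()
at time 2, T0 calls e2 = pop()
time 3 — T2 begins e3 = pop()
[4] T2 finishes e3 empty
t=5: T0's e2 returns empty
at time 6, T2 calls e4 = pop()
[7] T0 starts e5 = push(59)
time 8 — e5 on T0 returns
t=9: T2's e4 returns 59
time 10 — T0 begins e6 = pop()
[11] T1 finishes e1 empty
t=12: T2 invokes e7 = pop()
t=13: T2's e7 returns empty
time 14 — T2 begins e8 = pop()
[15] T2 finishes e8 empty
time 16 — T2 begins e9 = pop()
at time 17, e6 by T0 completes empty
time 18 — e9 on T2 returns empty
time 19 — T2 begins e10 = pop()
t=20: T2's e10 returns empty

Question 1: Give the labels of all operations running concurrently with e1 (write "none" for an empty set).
e1 spans [1,11]; an op avoiding the whole window 1..11 is ordered, any other is concurrent
e2 [2,5]: concurrent
e3 [3,4]: concurrent
e4 [6,9]: concurrent
e5 [7,8]: concurrent
e6 [10,17]: concurrent
e7 [12,13]: after
e8 [14,15]: after
e9 [16,18]: after
e10 [19,20]: after

e2, e3, e4, e5, e6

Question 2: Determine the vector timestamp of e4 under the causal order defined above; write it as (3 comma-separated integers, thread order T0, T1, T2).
invoked at 3, e3 has no predecessors; its own T2 bump gives (0, 0, 1)
invoked at 1, e1 has no predecessors; its own T1 bump gives (0, 1, 0)
invoked at 2, e2 has no predecessors; its own T0 bump gives (1, 0, 0)
e5 (invocation 7): componentwise max over VC(e2)=(1, 0, 0), +1 at T0, giving (2, 0, 0)
e6 (invocation 10): componentwise max over VC(e5)=(2, 0, 0), +1 at T0, giving (3, 0, 0)
e4 (invocation 6): componentwise max over VC(e3)=(0, 0, 1), VC(e5)=(2, 0, 0), +1 at T2, giving (2, 0, 2)
e7 (invocation 12): componentwise max over VC(e4)=(2, 0, 2), +1 at T2, giving (2, 0, 3)
e8 (invocation 14): componentwise max over VC(e7)=(2, 0, 3), +1 at T2, giving (2, 0, 4)
e9 (invocation 16): componentwise max over VC(e8)=(2, 0, 4), +1 at T2, giving (2, 0, 5)
e10 (invocation 19): componentwise max over VC(e9)=(2, 0, 5), +1 at T2, giving (2, 0, 6)
target: VC(e4) = (2, 0, 2)

(2, 0, 2)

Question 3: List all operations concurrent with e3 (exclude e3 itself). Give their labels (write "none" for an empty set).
overlap test against e3 [3,4]: concurrent iff the interval meets 3..4
e1 [1,11]: concurrent
e2 [2,5]: concurrent
e4 [6,9]: after
e5 [7,8]: after
e6 [10,17]: after
e7 [12,13]: after
e8 [14,15]: after
e9 [16,18]: after
e10 [19,20]: after

e1, e2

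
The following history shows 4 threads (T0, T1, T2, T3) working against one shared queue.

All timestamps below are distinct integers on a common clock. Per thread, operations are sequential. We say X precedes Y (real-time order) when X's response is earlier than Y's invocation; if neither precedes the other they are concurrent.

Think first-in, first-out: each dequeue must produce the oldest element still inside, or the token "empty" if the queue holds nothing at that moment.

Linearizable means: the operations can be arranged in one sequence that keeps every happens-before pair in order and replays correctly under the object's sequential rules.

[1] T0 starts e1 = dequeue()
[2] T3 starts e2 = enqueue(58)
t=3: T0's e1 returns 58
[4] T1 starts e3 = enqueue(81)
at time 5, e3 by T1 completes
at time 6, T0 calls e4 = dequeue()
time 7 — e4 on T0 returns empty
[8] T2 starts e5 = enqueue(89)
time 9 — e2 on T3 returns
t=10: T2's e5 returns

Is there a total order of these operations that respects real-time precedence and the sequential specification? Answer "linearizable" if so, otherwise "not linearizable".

events 1..6 are fine; event 7 — the response of e4 at time 7 — makes the prefix non-linearizable
a single order respects real time; the 3 completed queue operations fail replay along it
every completion of the 1 pending operation (e2) was checked; none linearizes
e.g. e1, e3, e4 (pending dropped): illegal at step 1, since e1 dequeue() → 58 cannot apply there

not linearizable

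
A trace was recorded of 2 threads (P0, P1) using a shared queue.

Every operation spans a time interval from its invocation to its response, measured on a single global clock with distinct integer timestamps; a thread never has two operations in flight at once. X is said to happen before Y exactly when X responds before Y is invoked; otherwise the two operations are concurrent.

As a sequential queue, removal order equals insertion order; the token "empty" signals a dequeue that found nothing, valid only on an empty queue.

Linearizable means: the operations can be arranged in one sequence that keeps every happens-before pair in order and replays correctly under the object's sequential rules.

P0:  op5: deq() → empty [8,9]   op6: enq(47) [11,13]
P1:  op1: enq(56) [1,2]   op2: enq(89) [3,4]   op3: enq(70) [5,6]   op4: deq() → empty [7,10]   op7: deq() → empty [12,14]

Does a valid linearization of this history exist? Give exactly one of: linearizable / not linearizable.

not linearizable

events 1..8 are fine; event 9 — the response of op5 at time 9 — makes the prefix non-linearizable
the sole real-time-consistent order of 4 completed operations fails the queue replay
no escape via the 1 pending operation (op4): every completion choice fails
take op1, op2, op3, op5 (pending dropped): step 4 already fails, because op5 deq() → empty cannot occur there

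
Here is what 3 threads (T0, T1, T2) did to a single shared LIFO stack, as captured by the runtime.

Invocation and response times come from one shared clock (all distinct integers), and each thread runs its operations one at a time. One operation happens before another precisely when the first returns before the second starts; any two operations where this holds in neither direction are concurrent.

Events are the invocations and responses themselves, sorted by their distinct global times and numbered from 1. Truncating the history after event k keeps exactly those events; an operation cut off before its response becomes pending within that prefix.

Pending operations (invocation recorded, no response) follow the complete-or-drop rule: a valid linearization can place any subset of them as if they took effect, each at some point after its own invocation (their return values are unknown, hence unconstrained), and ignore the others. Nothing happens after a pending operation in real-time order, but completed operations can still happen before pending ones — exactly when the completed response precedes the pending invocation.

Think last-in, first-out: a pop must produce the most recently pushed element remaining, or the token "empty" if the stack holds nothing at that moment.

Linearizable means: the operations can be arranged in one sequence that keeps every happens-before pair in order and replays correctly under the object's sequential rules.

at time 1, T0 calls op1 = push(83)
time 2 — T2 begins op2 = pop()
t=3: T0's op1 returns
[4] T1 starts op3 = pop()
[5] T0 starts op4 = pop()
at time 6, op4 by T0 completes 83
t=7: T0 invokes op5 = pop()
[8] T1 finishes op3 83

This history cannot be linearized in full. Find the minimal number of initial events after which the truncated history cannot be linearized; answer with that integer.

8

one valid order for events 1..7 is op1, op4:
after step 1 (op1 push(83)): stack <83>
after step 2 (op4 pop() → 83): stack <>
at event 8 (op3's time-8 response) nothing linearizes any more
no escape via the 2 pending operations (op2, op5): every completion choice fails
sample order op1, op3, op4 (pending dropped) stalls at step 3 — op4 pop() → 83 has no legal effect
sample order op1, op4, op3 (pending dropped) stalls at step 3 — op3 pop() → 83 has no legal effect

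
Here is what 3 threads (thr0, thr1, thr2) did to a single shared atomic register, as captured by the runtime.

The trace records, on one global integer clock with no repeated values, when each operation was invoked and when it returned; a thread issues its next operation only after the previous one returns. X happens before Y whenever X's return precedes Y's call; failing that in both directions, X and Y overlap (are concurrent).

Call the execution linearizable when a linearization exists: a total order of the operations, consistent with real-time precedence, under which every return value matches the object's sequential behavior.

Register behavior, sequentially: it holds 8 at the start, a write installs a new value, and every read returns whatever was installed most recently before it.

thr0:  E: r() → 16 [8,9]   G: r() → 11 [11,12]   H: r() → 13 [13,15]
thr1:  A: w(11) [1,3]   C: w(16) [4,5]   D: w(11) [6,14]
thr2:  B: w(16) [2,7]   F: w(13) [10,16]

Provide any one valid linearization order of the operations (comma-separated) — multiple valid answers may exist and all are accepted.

A, B, C, E, D, G, F, H

step 1: A w(11) — value 11
step 2: B w(16) — value 16
step 3: C w(16) — value 16
step 4: E r() → 16 — value 16
step 5: D w(11) — value 11
step 6: G r() → 11 — value 11
step 7: F w(13) — value 13
step 8: H r() → 13 — value 13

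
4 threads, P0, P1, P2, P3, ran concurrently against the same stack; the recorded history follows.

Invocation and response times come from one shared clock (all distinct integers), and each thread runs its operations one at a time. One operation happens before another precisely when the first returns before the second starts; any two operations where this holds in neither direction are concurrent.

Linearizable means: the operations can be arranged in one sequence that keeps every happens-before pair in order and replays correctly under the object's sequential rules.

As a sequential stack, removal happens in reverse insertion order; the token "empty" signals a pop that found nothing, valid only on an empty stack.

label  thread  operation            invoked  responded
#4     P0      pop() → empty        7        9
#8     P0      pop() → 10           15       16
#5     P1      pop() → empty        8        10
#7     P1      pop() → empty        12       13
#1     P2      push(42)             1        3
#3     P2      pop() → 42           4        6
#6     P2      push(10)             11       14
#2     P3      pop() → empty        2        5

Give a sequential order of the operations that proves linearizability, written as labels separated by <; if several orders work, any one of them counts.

after step 1 (#1 push(42)): stack <42>
after step 2 (#3 pop() → 42): stack <>
after step 3 (#2 pop() → empty): stack <>
after step 4 (#4 pop() → empty): stack <>
after step 5 (#5 pop() → empty): stack <>
after step 6 (#7 pop() → empty): stack <>
after step 7 (#6 push(10)): stack <10>
after step 8 (#8 pop() → 10): stack <>

#1 < #3 < #2 < #4 < #5 < #7 < #6 < #8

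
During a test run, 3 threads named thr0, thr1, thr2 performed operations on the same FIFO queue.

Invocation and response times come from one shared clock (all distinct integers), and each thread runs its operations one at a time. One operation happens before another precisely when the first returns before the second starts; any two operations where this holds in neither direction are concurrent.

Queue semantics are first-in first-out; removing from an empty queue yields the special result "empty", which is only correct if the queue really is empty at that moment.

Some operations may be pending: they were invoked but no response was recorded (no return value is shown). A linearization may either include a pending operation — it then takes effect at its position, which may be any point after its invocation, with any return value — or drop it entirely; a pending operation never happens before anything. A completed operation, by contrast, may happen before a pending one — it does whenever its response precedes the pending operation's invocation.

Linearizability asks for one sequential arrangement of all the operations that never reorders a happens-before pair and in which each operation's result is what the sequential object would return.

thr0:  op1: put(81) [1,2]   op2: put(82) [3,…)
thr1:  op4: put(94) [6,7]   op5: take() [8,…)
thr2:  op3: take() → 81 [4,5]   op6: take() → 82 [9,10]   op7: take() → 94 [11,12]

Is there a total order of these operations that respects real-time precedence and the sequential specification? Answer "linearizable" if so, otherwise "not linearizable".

linearizable

witness order: op1, op2, op3, op4, op6, op7
step 1: op1 put(81) — queue <81>
step 2: op2 put(82) (pending, included) — queue <81,82>
step 3: op3 take() → 81 — queue <82>
step 4: op4 put(94) — queue <82,94>
step 5: op6 take() → 82 — queue <94>
step 6: op7 take() → 94 — queue <>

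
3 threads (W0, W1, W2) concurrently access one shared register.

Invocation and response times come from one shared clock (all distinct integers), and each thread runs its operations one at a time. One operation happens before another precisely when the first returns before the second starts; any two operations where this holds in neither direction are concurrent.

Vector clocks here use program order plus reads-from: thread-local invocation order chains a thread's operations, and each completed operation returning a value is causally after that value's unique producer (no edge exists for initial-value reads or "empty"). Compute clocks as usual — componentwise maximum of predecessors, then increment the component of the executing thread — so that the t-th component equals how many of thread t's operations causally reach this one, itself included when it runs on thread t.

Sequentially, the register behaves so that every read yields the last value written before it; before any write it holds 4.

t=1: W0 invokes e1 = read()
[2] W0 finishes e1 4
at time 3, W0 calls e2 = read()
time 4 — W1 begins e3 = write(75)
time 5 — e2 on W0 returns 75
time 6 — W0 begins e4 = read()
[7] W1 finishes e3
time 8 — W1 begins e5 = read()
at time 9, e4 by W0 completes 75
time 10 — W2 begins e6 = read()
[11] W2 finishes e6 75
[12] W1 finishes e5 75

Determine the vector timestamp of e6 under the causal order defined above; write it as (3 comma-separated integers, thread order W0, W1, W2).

root op e3, invoked 4: fresh clock plus W1's own tick → (0, 1, 0)
root op e1, invoked 1: fresh clock plus W0's own tick → (1, 0, 0)
invoked at 10, e6 merges VC(e3)=(0, 1, 0) and bumps W2's slot → (0, 1, 1)
invoked at 8, e5 merges VC(e3)=(0, 1, 0) and bumps W1's slot → (0, 2, 0)
invoked at 3, e2 merges VC(e1)=(1, 0, 0), VC(e3)=(0, 1, 0) and bumps W0's slot → (2, 1, 0)
invoked at 6, e4 merges VC(e2)=(2, 1, 0), VC(e3)=(0, 1, 0) and bumps W0's slot → (3, 1, 0)
target: VC(e6) = (0, 1, 1)

(0, 1, 1)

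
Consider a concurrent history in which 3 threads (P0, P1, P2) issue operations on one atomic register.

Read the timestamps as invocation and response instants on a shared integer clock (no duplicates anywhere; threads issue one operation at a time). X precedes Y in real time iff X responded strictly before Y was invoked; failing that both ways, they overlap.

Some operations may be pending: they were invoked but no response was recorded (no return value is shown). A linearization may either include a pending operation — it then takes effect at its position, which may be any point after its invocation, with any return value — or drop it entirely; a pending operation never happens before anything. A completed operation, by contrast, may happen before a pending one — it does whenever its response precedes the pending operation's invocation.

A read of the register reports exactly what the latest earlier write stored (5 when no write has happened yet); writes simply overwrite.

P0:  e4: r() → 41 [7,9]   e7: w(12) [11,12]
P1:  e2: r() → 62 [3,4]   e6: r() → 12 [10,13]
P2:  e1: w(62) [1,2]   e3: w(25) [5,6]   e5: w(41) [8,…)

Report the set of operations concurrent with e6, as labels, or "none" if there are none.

e6 runs from 10 to 13; window-overlapping ops are concurrent
e1 [1,2]: before
e2 [3,4]: before
e3 [5,6]: before
e4 [7,9]: before
e5 [8,…): concurrent
e7 [11,12]: concurrent

e5, e7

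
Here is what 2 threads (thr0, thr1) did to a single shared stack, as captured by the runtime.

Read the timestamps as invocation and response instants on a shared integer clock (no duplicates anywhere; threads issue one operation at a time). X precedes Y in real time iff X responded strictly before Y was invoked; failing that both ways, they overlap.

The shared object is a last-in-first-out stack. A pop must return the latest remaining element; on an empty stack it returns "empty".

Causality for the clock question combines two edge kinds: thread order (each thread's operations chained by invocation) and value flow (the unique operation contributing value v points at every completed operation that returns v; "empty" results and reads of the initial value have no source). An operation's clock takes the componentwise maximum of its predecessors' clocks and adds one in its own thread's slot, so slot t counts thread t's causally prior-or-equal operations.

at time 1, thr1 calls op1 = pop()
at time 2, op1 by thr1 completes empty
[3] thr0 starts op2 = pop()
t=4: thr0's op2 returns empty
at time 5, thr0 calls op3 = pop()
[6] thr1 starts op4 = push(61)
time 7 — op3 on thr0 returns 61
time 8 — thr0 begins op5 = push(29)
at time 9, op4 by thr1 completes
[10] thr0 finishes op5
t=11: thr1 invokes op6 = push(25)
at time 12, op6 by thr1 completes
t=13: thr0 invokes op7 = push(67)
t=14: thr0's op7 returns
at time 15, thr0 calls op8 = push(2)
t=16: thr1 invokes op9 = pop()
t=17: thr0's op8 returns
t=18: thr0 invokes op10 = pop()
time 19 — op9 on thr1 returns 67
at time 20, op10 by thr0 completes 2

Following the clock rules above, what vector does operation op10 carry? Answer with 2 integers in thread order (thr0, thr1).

(6, 2)

root op op1, invoked 1: fresh clock plus thr1's own tick → (0, 1)
root op op2, invoked 3: fresh clock plus thr0's own tick → (1, 0)
invoked at 6, op4 merges VC(op1)=(0, 1) and bumps thr1's slot → (0, 2)
invoked at 11, op6 merges VC(op4)=(0, 2) and bumps thr1's slot → (0, 3)
invoked at 5, op3 merges VC(op2)=(1, 0), VC(op4)=(0, 2) and bumps thr0's slot → (2, 2)
invoked at 8, op5 merges VC(op3)=(2, 2) and bumps thr0's slot → (3, 2)
invoked at 13, op7 merges VC(op5)=(3, 2) and bumps thr0's slot → (4, 2)
invoked at 15, op8 merges VC(op7)=(4, 2) and bumps thr0's slot → (5, 2)
invoked at 16, op9 merges VC(op6)=(0, 3), VC(op7)=(4, 2) and bumps thr1's slot → (4, 4)
invoked at 18, op10 merges VC(op8)=(5, 2) and bumps thr0's slot → (6, 2)
target: VC(op10) = (6, 2)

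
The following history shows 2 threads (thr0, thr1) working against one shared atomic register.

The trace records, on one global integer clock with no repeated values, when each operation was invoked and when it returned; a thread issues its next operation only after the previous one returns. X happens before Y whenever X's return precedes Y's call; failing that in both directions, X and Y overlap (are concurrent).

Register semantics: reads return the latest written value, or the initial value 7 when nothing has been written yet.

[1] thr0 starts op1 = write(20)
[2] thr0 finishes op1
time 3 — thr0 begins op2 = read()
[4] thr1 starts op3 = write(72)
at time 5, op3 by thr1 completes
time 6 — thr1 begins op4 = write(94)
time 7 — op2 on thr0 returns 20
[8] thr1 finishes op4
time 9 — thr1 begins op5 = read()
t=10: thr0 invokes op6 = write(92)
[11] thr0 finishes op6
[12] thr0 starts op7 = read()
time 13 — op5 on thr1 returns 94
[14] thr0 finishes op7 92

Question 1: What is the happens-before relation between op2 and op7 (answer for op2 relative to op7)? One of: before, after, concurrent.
before

op2 spans [3,7], op7 spans [12,14]
resp(op2)=7 < inv(op7)=12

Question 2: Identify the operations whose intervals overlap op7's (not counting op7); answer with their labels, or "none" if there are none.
op5

op7 spans [12,14]: anything still running between times 12 and 14 counts as concurrent
op1 [1,2]: before
op2 [3,7]: before
op3 [4,5]: before
op4 [6,8]: before
op5 [9,13]: concurrent
op6 [10,11]: before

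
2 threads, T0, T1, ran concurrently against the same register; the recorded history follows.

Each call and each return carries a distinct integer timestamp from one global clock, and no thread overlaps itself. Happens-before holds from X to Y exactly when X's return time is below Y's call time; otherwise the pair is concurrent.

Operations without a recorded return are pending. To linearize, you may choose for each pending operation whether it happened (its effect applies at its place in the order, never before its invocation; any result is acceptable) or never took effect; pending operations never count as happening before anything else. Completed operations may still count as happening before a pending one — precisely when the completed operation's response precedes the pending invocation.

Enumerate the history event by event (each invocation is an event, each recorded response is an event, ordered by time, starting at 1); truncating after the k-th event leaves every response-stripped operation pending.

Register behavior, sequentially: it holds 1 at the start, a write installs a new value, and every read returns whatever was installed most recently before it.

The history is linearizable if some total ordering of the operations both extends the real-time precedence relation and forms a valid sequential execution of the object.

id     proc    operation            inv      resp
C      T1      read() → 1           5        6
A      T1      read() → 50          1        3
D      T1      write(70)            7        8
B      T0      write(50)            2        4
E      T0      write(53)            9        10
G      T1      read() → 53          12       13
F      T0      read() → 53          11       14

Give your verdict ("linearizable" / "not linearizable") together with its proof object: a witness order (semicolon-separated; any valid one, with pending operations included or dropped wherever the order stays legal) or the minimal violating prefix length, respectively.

not linearizable — minimal violating prefix: 6 events

through event 5 a valid linearization exists; event 6 (C responding at time 6) ends that
the 3 completed operations admit 2 real-time orders; each fails the register replay
sample order A, B, C stalls at step 1 — A read() → 50 has no legal effect
sample order B, A, C stalls at step 3 — C read() → 1 has no legal effect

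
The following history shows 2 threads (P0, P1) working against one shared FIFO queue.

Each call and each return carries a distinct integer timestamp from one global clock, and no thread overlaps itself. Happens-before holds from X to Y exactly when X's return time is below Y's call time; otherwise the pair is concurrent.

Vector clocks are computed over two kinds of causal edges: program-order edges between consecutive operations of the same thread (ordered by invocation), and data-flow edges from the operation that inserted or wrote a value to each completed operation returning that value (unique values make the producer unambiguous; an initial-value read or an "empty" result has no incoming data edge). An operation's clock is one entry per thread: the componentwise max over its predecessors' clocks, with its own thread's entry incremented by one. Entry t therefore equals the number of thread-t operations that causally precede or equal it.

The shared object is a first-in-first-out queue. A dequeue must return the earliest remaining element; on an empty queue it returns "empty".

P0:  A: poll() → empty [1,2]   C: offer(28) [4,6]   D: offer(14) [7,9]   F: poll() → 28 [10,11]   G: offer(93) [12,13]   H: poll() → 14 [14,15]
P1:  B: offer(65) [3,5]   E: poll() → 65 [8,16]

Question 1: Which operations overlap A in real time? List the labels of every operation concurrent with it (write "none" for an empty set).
concurrent with A ([1,2]): every op whose interval crosses 1..2
B [3,5]: after
C [4,6]: after
D [7,9]: after
E [8,16]: after
F [10,11]: after
G [12,13]: after
H [14,15]: after

none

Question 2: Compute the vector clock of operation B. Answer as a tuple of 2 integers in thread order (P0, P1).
B (invocation 3): nothing precedes it; P1's component alone gives (0, 1)
A (invocation 1): nothing precedes it; P0's component alone gives (1, 0)
E, invoked 8, takes VC(B)=(0, 1) under max, adds 1 for P1 → (0, 2)
C, invoked 4, takes VC(A)=(1, 0) under max, adds 1 for P0 → (2, 0)
D, invoked 7, takes VC(C)=(2, 0) under max, adds 1 for P0 → (3, 0)
F, invoked 10, takes VC(C)=(2, 0), VC(D)=(3, 0) under max, adds 1 for P0 → (4, 0)
G, invoked 12, takes VC(F)=(4, 0) under max, adds 1 for P0 → (5, 0)
H, invoked 14, takes VC(D)=(3, 0), VC(G)=(5, 0) under max, adds 1 for P0 → (6, 0)
target: VC(B) = (0, 1)

(0, 1)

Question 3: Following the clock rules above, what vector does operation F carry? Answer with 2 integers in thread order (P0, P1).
VC(B, invoked at 3): no causal predecessors; +1 on P1 → (0, 1)
VC(A, invoked at 1): no causal predecessors; +1 on P0 → (1, 0)
VC(E, invoked at 8): max of VC(B)=(0, 1), then +1 on thread P1 → (0, 2)
VC(C, invoked at 4): max of VC(A)=(1, 0), then +1 on thread P0 → (2, 0)
VC(D, invoked at 7): max of VC(C)=(2, 0), then +1 on thread P0 → (3, 0)
VC(F, invoked at 10): max of VC(C)=(2, 0), VC(D)=(3, 0), then +1 on thread P0 → (4, 0)
VC(G, invoked at 12): max of VC(F)=(4, 0), then +1 on thread P0 → (5, 0)
VC(H, invoked at 14): max of VC(D)=(3, 0), VC(G)=(5, 0), then +1 on thread P0 → (6, 0)
target: VC(F) = (4, 0)

(4, 0)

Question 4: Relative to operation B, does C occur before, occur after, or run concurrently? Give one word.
C spans [4,6], B spans [3,5]
the intervals overlap in both directions

concurrent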